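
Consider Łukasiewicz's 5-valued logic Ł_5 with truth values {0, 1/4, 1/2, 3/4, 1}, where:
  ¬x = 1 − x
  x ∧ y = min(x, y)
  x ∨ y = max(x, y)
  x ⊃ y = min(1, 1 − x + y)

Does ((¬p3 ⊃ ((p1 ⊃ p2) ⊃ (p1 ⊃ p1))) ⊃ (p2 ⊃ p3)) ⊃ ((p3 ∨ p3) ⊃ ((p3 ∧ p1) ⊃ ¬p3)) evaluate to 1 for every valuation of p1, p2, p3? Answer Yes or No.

No

Counterexample: take p1 = 1/4, p2 = 0, p3 = 1.
¬p3 = ¬1 = 0
p1 ⊃ p2 = 1/4 ⊃ 0 = 3/4
p1 ⊃ p1 = 1/4 ⊃ 1/4 = 1
(p1 ⊃ p2) ⊃ (p1 ⊃ p1) = 3/4 ⊃ 1 = 1
¬p3 ⊃ ((p1 ⊃ p2) ⊃ (p1 ⊃ p1)) = 0 ⊃ 1 = 1
p2 ⊃ p3 = 0 ⊃ 1 = 1
(¬p3 ⊃ ((p1 ⊃ p2) ⊃ (p1 ⊃ p1))) ⊃ (p2 ⊃ p3) = 1 ⊃ 1 = 1
p3 ∨ p3 = 1 ∨ 1 = 1
p3 ∧ p1 = 1 ∧ 1/4 = 1/4
¬p3 = ¬1 = 0
(p3 ∧ p1) ⊃ ¬p3 = 1/4 ⊃ 0 = 3/4
(p3 ∨ p3) ⊃ ((p3 ∧ p1) ⊃ ¬p3) = 1 ⊃ 3/4 = 3/4
((¬p3 ⊃ ((p1 ⊃ p2) ⊃ (p1 ⊃ p1))) ⊃ (p2 ⊃ p3)) ⊃ ((p3 ∨ p3) ⊃ ((p3 ∧ p1) ⊃ ¬p3)) = 1 ⊃ 3/4 = 3/4
This gives 3/4 ≠ 1.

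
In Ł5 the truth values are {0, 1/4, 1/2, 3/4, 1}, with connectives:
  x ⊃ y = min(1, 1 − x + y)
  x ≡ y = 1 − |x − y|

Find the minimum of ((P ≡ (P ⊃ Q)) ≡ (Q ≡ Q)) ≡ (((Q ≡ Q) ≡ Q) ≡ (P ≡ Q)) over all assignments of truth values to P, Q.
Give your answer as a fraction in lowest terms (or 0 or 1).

0

Take P = 0, Q = 1/2:
P ⊃ Q = 0 ⊃ 1/2 = 1
P ≡ (P ⊃ Q) = 0 ≡ 1 = 0
Q ≡ Q = 1/2 ≡ 1/2 = 1
(P ≡ (P ⊃ Q)) ≡ (Q ≡ Q) = 0 ≡ 1 = 0
Q ≡ Q = 1/2 ≡ 1/2 = 1
(Q ≡ Q) ≡ Q = 1 ≡ 1/2 = 1/2
P ≡ Q = 0 ≡ 1/2 = 1/2
((Q ≡ Q) ≡ Q) ≡ (P ≡ Q) = 1/2 ≡ 1/2 = 1
((P ≡ (P ⊃ Q)) ≡ (Q ≡ Q)) ≡ (((Q ≡ Q) ≡ Q) ≡ (P ≡ Q)) = 0 ≡ 1 = 0
No assignment yields a value below 0, so this is the minimum.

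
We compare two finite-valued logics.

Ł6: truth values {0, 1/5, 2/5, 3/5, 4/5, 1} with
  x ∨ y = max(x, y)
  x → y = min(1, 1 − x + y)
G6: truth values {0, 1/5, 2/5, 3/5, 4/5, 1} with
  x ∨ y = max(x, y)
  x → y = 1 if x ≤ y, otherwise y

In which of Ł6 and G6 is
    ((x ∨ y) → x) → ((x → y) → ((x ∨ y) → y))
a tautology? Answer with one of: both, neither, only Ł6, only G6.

both

In Ł6: every assignment gives 1 — tautology.
In G6: every assignment gives 1 — tautology.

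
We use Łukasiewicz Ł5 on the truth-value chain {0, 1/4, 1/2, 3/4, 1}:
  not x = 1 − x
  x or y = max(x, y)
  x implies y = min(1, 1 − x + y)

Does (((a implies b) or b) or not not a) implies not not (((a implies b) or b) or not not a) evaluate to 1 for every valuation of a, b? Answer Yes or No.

At a = 0, b = 1/4, for instance:
a implies b = 0 implies 1/4 = 1
(a implies b) or b = 1 or 1/4 = 1
not a = not 0 = 1
not not a = not 1 = 0
((a implies b) or b) or not not a = 1 or 0 = 1
not (((a implies b) or b) or not not a) = not 1 = 0
not not (((a implies b) or b) or not not a) = not 0 = 1
(((a implies b) or b) or not not a) implies not not (((a implies b) or b) or not not a) = 1 implies 1 = 1
and checking the remaining 24 assignments likewise gives ≥ 1 in every case.

Yes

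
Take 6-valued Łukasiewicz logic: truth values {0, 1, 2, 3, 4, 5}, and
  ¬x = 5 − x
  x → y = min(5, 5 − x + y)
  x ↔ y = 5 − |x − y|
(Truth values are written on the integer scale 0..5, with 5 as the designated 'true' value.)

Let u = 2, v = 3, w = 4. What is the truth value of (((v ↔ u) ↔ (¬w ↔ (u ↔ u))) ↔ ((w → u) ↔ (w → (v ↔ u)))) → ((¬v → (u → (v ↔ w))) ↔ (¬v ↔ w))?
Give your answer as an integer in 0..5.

4

v ↔ u = 3 ↔ 2 = 4
¬w = ¬4 = 1
u ↔ u = 2 ↔ 2 = 5
¬w ↔ (u ↔ u) = 1 ↔ 5 = 1
(v ↔ u) ↔ (¬w ↔ (u ↔ u)) = 4 ↔ 1 = 2
w → u = 4 → 2 = 3
v ↔ u = 3 ↔ 2 = 4
w → (v ↔ u) = 4 → 4 = 5
(w → u) ↔ (w → (v ↔ u)) = 3 ↔ 5 = 3
((v ↔ u) ↔ (¬w ↔ (u ↔ u))) ↔ ((w → u) ↔ (w → (v ↔ u))) = 2 ↔ 3 = 4
¬v = ¬3 = 2
v ↔ w = 3 ↔ 4 = 4
u → (v ↔ w) = 2 → 4 = 5
¬v → (u → (v ↔ w)) = 2 → 5 = 5
¬v = ¬3 = 2
¬v ↔ w = 2 ↔ 4 = 3
(¬v → (u → (v ↔ w))) ↔ (¬v ↔ w) = 5 ↔ 3 = 3
(((v ↔ u) ↔ (¬w ↔ (u ↔ u))) ↔ ((w → u) ↔ (w → (v ↔ u)))) → ((¬v → (u → (v ↔ w))) ↔ (¬v ↔ w)) = 4 → 3 = 4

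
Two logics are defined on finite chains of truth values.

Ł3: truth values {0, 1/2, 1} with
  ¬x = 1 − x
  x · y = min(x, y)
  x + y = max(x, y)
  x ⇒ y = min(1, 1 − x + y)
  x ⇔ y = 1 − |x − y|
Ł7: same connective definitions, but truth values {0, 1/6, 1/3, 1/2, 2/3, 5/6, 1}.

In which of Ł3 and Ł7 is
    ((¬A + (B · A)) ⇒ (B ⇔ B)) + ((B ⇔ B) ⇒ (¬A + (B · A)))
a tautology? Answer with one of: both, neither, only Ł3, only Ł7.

both

In Ł3: every assignment gives 1 — tautology.
In Ł7: every assignment gives 1 — tautology.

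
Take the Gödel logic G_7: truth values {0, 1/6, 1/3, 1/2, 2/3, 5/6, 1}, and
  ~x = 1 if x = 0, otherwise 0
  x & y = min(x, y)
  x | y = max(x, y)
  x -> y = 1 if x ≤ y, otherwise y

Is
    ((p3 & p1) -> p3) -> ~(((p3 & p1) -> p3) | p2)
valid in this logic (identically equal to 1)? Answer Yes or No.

No

Counterexample: take p1 = 0, p2 = 0, p3 = 0.
p3 & p1 = 0 & 0 = 0
(p3 & p1) -> p3 = 0 -> 0 = 1
((p3 & p1) -> p3) | p2 = 1 | 0 = 1
~(((p3 & p1) -> p3) | p2) = ~1 = 0
((p3 & p1) -> p3) -> ~(((p3 & p1) -> p3) | p2) = 1 -> 0 = 0
This gives 0 ≠ 1.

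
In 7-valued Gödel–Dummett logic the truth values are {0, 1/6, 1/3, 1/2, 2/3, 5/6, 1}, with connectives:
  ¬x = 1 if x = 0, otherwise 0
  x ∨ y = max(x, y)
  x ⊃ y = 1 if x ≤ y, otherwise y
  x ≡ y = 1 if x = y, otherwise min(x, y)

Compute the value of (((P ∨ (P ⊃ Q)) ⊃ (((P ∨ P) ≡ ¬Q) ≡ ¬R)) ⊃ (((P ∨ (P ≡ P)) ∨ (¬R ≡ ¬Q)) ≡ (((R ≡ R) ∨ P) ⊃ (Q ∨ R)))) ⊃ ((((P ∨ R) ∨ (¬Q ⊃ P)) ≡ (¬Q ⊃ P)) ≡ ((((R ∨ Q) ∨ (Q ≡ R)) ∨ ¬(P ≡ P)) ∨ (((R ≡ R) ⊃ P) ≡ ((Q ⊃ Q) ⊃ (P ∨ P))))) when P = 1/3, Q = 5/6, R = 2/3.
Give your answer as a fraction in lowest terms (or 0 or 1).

1

P ⊃ Q = 1/3 ⊃ 5/6 = 1
P ∨ (P ⊃ Q) = 1/3 ∨ 1 = 1
P ∨ P = 1/3 ∨ 1/3 = 1/3
¬Q = ¬5/6 = 0
(P ∨ P) ≡ ¬Q = 1/3 ≡ 0 = 0
¬R = ¬2/3 = 0
((P ∨ P) ≡ ¬Q) ≡ ¬R = 0 ≡ 0 = 1
(P ∨ (P ⊃ Q)) ⊃ (((P ∨ P) ≡ ¬Q) ≡ ¬R) = 1 ⊃ 1 = 1
P ≡ P = 1/3 ≡ 1/3 = 1
P ∨ (P ≡ P) = 1/3 ∨ 1 = 1
¬R = ¬2/3 = 0
¬Q = ¬5/6 = 0
¬R ≡ ¬Q = 0 ≡ 0 = 1
(P ∨ (P ≡ P)) ∨ (¬R ≡ ¬Q) = 1 ∨ 1 = 1
R ≡ R = 2/3 ≡ 2/3 = 1
(R ≡ R) ∨ P = 1 ∨ 1/3 = 1
Q ∨ R = 5/6 ∨ 2/3 = 5/6
((R ≡ R) ∨ P) ⊃ (Q ∨ R) = 1 ⊃ 5/6 = 5/6
((P ∨ (P ≡ P)) ∨ (¬R ≡ ¬Q)) ≡ (((R ≡ R) ∨ P) ⊃ (Q ∨ R)) = 1 ≡ 5/6 = 5/6
((P ∨ (P ⊃ Q)) ⊃ (((P ∨ P) ≡ ¬Q) ≡ ¬R)) ⊃ (((P ∨ (P ≡ P)) ∨ (¬R ≡ ¬Q)) ≡ (((R ≡ R) ∨ P) ⊃ (Q ∨ R))) = 1 ⊃ 5/6 = 5/6
P ∨ R = 1/3 ∨ 2/3 = 2/3
¬Q = ¬5/6 = 0
¬Q ⊃ P = 0 ⊃ 1/3 = 1
(P ∨ R) ∨ (¬Q ⊃ P) = 2/3 ∨ 1 = 1
¬Q = ¬5/6 = 0
¬Q ⊃ P = 0 ⊃ 1/3 = 1
((P ∨ R) ∨ (¬Q ⊃ P)) ≡ (¬Q ⊃ P) = 1 ≡ 1 = 1
R ∨ Q = 2/3 ∨ 5/6 = 5/6
Q ≡ R = 5/6 ≡ 2/3 = 2/3
(R ∨ Q) ∨ (Q ≡ R) = 5/6 ∨ 2/3 = 5/6
P ≡ P = 1/3 ≡ 1/3 = 1
¬(P ≡ P) = ¬1 = 0
((R ∨ Q) ∨ (Q ≡ R)) ∨ ¬(P ≡ P) = 5/6 ∨ 0 = 5/6
R ≡ R = 2/3 ≡ 2/3 = 1
(R ≡ R) ⊃ P = 1 ⊃ 1/3 = 1/3
Q ⊃ Q = 5/6 ⊃ 5/6 = 1
P ∨ P = 1/3 ∨ 1/3 = 1/3
(Q ⊃ Q) ⊃ (P ∨ P) = 1 ⊃ 1/3 = 1/3
((R ≡ R) ⊃ P) ≡ ((Q ⊃ Q) ⊃ (P ∨ P)) = 1/3 ≡ 1/3 = 1
(((R ∨ Q) ∨ (Q ≡ R)) ∨ ¬(P ≡ P)) ∨ (((R ≡ R) ⊃ P) ≡ ((Q ⊃ Q) ⊃ (P ∨ P))) = 5/6 ∨ 1 = 1
(((P ∨ R) ∨ (¬Q ⊃ P)) ≡ (¬Q ⊃ P)) ≡ ((((R ∨ Q) ∨ (Q ≡ R)) ∨ ¬(P ≡ P)) ∨ (((R ≡ R) ⊃ P) ≡ ((Q ⊃ Q) ⊃ (P ∨ P)))) = 1 ≡ 1 = 1
(((P ∨ (P ⊃ Q)) ⊃ (((P ∨ P) ≡ ¬Q) ≡ ¬R)) ⊃ (((P ∨ (P ≡ P)) ∨ (¬R ≡ ¬Q)) ≡ (((R ≡ R) ∨ P) ⊃ (Q ∨ R)))) ⊃ ((((P ∨ R) ∨ (¬Q ⊃ P)) ≡ (¬Q ⊃ P)) ≡ ((((R ∨ Q) ∨ (Q ≡ R)) ∨ ¬(P ≡ P)) ∨ (((R ≡ R) ⊃ P) ≡ ((Q ⊃ Q) ⊃ (P ∨ P))))) = 5/6 ⊃ 1 = 1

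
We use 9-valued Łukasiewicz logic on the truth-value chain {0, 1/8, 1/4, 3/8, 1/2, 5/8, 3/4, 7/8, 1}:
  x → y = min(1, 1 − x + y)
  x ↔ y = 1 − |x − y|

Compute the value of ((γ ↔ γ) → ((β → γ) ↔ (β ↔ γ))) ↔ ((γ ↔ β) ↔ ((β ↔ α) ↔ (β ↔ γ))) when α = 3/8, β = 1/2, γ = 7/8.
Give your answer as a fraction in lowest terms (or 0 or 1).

γ ↔ γ = 7/8 ↔ 7/8 = 1
β → γ = 1/2 → 7/8 = 1
β ↔ γ = 1/2 ↔ 7/8 = 5/8
(β → γ) ↔ (β ↔ γ) = 1 ↔ 5/8 = 5/8
(γ ↔ γ) → ((β → γ) ↔ (β ↔ γ)) = 1 → 5/8 = 5/8
γ ↔ β = 7/8 ↔ 1/2 = 5/8
β ↔ α = 1/2 ↔ 3/8 = 7/8
β ↔ γ = 1/2 ↔ 7/8 = 5/8
(β ↔ α) ↔ (β ↔ γ) = 7/8 ↔ 5/8 = 3/4
(γ ↔ β) ↔ ((β ↔ α) ↔ (β ↔ γ)) = 5/8 ↔ 3/4 = 7/8
((γ ↔ γ) → ((β → γ) ↔ (β ↔ γ))) ↔ ((γ ↔ β) ↔ ((β ↔ α) ↔ (β ↔ γ))) = 5/8 ↔ 7/8 = 3/4

3/4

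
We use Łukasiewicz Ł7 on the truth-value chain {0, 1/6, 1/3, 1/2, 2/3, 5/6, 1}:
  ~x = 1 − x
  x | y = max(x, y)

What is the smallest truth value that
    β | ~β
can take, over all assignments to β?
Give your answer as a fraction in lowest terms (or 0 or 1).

Take β = 1/2:
~β = ~1/2 = 1/2
β | ~β = 1/2 | 1/2 = 1/2
No assignment yields a value below 1/2, so this is the minimum.

1/2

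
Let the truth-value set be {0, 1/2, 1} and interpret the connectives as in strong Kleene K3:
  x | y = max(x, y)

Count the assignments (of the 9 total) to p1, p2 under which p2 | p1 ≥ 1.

5

p1 = 0, p2 = 0 ↦ 0  <
p1 = 0, p2 = 1/2 ↦ 1/2  <
p1 = 0, p2 = 1 ↦ 1  ≥
p1 = 1/2, p2 = 0 ↦ 1/2  <
p1 = 1/2, p2 = 1/2 ↦ 1/2  <
p1 = 1/2, p2 = 1 ↦ 1  ≥
p1 = 1, p2 = 0 ↦ 1  ≥
p1 = 1, p2 = 1/2 ↦ 1  ≥
p1 = 1, p2 = 1 ↦ 1  ≥
So 5 of the 9 assignments meet the threshold.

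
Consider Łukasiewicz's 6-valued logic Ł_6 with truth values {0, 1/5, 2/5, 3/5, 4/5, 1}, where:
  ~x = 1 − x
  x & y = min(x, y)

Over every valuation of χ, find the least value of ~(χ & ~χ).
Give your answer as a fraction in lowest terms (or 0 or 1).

3/5

Take χ = 2/5:
~χ = ~2/5 = 3/5
χ & ~χ = 2/5 & 3/5 = 2/5
~(χ & ~χ) = ~2/5 = 3/5
No assignment yields a value below 3/5, so this is the minimum.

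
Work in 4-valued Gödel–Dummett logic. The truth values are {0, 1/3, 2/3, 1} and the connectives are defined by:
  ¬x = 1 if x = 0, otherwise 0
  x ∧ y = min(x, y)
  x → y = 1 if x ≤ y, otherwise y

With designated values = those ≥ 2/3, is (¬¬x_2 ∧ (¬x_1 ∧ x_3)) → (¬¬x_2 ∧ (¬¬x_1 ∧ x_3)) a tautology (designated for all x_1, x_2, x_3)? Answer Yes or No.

Counterexample: take x_1 = 0, x_2 = 1/3, x_3 = 1/3.
¬x_2 = ¬1/3 = 0
¬¬x_2 = ¬0 = 1
¬x_1 = ¬0 = 1
¬x_1 ∧ x_3 = 1 ∧ 1/3 = 1/3
¬¬x_2 ∧ (¬x_1 ∧ x_3) = 1 ∧ 1/3 = 1/3
¬x_2 = ¬1/3 = 0
¬¬x_2 = ¬0 = 1
¬x_1 = ¬0 = 1
¬¬x_1 = ¬1 = 0
¬¬x_1 ∧ x_3 = 0 ∧ 1/3 = 0
¬¬x_2 ∧ (¬¬x_1 ∧ x_3) = 1 ∧ 0 = 0
(¬¬x_2 ∧ (¬x_1 ∧ x_3)) → (¬¬x_2 ∧ (¬¬x_1 ∧ x_3)) = 1/3 → 0 = 0
This gives 0, which is below 2/3.

No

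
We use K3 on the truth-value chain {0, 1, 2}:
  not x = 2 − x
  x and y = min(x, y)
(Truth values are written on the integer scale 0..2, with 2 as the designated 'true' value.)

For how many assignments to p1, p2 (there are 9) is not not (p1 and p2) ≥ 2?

1

p1 = 0, p2 = 0 ↦ 0  <
p1 = 0, p2 = 1 ↦ 0  <
p1 = 0, p2 = 2 ↦ 0  <
p1 = 1, p2 = 0 ↦ 0  <
p1 = 1, p2 = 1 ↦ 1  <
p1 = 1, p2 = 2 ↦ 1  <
p1 = 2, p2 = 0 ↦ 0  <
p1 = 2, p2 = 1 ↦ 1  <
p1 = 2, p2 = 2 ↦ 2  ≥
So 1 of the 9 assignments meets the threshold.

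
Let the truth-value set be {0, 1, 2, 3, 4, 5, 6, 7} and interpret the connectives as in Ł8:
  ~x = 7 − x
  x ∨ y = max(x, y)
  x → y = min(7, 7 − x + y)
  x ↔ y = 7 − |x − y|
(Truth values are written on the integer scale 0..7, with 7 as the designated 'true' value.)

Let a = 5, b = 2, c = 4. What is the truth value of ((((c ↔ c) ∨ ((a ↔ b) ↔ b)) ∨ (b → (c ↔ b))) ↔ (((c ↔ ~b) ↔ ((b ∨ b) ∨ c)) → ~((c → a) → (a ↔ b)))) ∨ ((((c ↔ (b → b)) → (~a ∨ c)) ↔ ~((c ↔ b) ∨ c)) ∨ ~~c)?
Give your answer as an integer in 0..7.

5

c ↔ c = 4 ↔ 4 = 7
a ↔ b = 5 ↔ 2 = 4
(a ↔ b) ↔ b = 4 ↔ 2 = 5
(c ↔ c) ∨ ((a ↔ b) ↔ b) = 7 ∨ 5 = 7
c ↔ b = 4 ↔ 2 = 5
b → (c ↔ b) = 2 → 5 = 7
((c ↔ c) ∨ ((a ↔ b) ↔ b)) ∨ (b → (c ↔ b)) = 7 ∨ 7 = 7
~b = ~2 = 5
c ↔ ~b = 4 ↔ 5 = 6
b ∨ b = 2 ∨ 2 = 2
(b ∨ b) ∨ c = 2 ∨ 4 = 4
(c ↔ ~b) ↔ ((b ∨ b) ∨ c) = 6 ↔ 4 = 5
c → a = 4 → 5 = 7
a ↔ b = 5 ↔ 2 = 4
(c → a) → (a ↔ b) = 7 → 4 = 4
~((c → a) → (a ↔ b)) = ~4 = 3
((c ↔ ~b) ↔ ((b ∨ b) ∨ c)) → ~((c → a) → (a ↔ b)) = 5 → 3 = 5
(((c ↔ c) ∨ ((a ↔ b) ↔ b)) ∨ (b → (c ↔ b))) ↔ (((c ↔ ~b) ↔ ((b ∨ b) ∨ c)) → ~((c → a) → (a ↔ b))) = 7 ↔ 5 = 5
b → b = 2 → 2 = 7
c ↔ (b → b) = 4 ↔ 7 = 4
~a = ~5 = 2
~a ∨ c = 2 ∨ 4 = 4
(c ↔ (b → b)) → (~a ∨ c) = 4 → 4 = 7
c ↔ b = 4 ↔ 2 = 5
(c ↔ b) ∨ c = 5 ∨ 4 = 5
~((c ↔ b) ∨ c) = ~5 = 2
((c ↔ (b → b)) → (~a ∨ c)) ↔ ~((c ↔ b) ∨ c) = 7 ↔ 2 = 2
~c = ~4 = 3
~~c = ~3 = 4
(((c ↔ (b → b)) → (~a ∨ c)) ↔ ~((c ↔ b) ∨ c)) ∨ ~~c = 2 ∨ 4 = 4
((((c ↔ c) ∨ ((a ↔ b) ↔ b)) ∨ (b → (c ↔ b))) ↔ (((c ↔ ~b) ↔ ((b ∨ b) ∨ c)) → ~((c → a) → (a ↔ b)))) ∨ ((((c ↔ (b → b)) → (~a ∨ c)) ↔ ~((c ↔ b) ∨ c)) ∨ ~~c) = 5 ∨ 4 = 5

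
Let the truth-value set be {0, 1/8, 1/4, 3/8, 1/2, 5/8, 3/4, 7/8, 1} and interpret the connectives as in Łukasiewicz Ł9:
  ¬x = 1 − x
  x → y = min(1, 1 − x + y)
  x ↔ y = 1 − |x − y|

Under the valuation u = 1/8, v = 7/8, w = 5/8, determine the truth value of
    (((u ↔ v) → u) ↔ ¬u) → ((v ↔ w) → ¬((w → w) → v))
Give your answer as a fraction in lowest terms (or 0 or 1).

u ↔ v = 1/8 ↔ 7/8 = 1/4
(u ↔ v) → u = 1/4 → 1/8 = 7/8
¬u = ¬1/8 = 7/8
((u ↔ v) → u) ↔ ¬u = 7/8 ↔ 7/8 = 1
v ↔ w = 7/8 ↔ 5/8 = 3/4
w → w = 5/8 → 5/8 = 1
(w → w) → v = 1 → 7/8 = 7/8
¬((w → w) → v) = ¬7/8 = 1/8
(v ↔ w) → ¬((w → w) → v) = 3/4 → 1/8 = 3/8
(((u ↔ v) → u) ↔ ¬u) → ((v ↔ w) → ¬((w → w) → v)) = 1 → 3/8 = 3/8

3/8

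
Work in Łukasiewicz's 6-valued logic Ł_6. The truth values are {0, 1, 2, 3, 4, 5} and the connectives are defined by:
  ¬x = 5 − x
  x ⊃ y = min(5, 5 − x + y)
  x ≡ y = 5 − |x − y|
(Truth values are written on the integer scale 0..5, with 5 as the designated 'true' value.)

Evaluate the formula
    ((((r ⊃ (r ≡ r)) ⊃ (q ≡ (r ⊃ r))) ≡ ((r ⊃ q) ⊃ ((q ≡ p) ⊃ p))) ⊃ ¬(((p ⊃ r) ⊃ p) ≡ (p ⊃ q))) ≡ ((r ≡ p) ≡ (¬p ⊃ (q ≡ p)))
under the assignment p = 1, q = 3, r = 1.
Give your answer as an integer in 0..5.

5

r ≡ r = 1 ≡ 1 = 5
r ⊃ (r ≡ r) = 1 ⊃ 5 = 5
r ⊃ r = 1 ⊃ 1 = 5
q ≡ (r ⊃ r) = 3 ≡ 5 = 3
(r ⊃ (r ≡ r)) ⊃ (q ≡ (r ⊃ r)) = 5 ⊃ 3 = 3
r ⊃ q = 1 ⊃ 3 = 5
q ≡ p = 3 ≡ 1 = 3
(q ≡ p) ⊃ p = 3 ⊃ 1 = 3
(r ⊃ q) ⊃ ((q ≡ p) ⊃ p) = 5 ⊃ 3 = 3
((r ⊃ (r ≡ r)) ⊃ (q ≡ (r ⊃ r))) ≡ ((r ⊃ q) ⊃ ((q ≡ p) ⊃ p)) = 3 ≡ 3 = 5
p ⊃ r = 1 ⊃ 1 = 5
(p ⊃ r) ⊃ p = 5 ⊃ 1 = 1
p ⊃ q = 1 ⊃ 3 = 5
((p ⊃ r) ⊃ p) ≡ (p ⊃ q) = 1 ≡ 5 = 1
¬(((p ⊃ r) ⊃ p) ≡ (p ⊃ q)) = ¬1 = 4
(((r ⊃ (r ≡ r)) ⊃ (q ≡ (r ⊃ r))) ≡ ((r ⊃ q) ⊃ ((q ≡ p) ⊃ p))) ⊃ ¬(((p ⊃ r) ⊃ p) ≡ (p ⊃ q)) = 5 ⊃ 4 = 4
r ≡ p = 1 ≡ 1 = 5
¬p = ¬1 = 4
q ≡ p = 3 ≡ 1 = 3
¬p ⊃ (q ≡ p) = 4 ⊃ 3 = 4
(r ≡ p) ≡ (¬p ⊃ (q ≡ p)) = 5 ≡ 4 = 4
((((r ⊃ (r ≡ r)) ⊃ (q ≡ (r ⊃ r))) ≡ ((r ⊃ q) ⊃ ((q ≡ p) ⊃ p))) ⊃ ¬(((p ⊃ r) ⊃ p) ≡ (p ⊃ q))) ≡ ((r ≡ p) ≡ (¬p ⊃ (q ≡ p))) = 4 ≡ 4 = 5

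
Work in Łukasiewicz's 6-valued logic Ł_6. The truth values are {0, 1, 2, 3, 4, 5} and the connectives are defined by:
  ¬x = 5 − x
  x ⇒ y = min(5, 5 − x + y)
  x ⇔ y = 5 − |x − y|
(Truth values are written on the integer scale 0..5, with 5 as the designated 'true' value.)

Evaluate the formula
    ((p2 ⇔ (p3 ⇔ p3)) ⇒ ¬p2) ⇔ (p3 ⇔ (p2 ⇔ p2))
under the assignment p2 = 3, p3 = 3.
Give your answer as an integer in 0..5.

4

p3 ⇔ p3 = 3 ⇔ 3 = 5
p2 ⇔ (p3 ⇔ p3) = 3 ⇔ 5 = 3
¬p2 = ¬3 = 2
(p2 ⇔ (p3 ⇔ p3)) ⇒ ¬p2 = 3 ⇒ 2 = 4
p2 ⇔ p2 = 3 ⇔ 3 = 5
p3 ⇔ (p2 ⇔ p2) = 3 ⇔ 5 = 3
((p2 ⇔ (p3 ⇔ p3)) ⇒ ¬p2) ⇔ (p3 ⇔ (p2 ⇔ p2)) = 4 ⇔ 3 = 4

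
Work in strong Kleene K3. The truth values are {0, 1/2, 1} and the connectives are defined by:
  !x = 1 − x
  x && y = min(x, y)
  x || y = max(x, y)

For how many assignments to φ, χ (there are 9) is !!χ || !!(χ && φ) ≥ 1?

φ = 0, χ = 0 ↦ 0  <
φ = 0, χ = 1/2 ↦ 1/2  <
φ = 0, χ = 1 ↦ 1  ≥
φ = 1/2, χ = 0 ↦ 0  <
φ = 1/2, χ = 1/2 ↦ 1/2  <
φ = 1/2, χ = 1 ↦ 1  ≥
φ = 1, χ = 0 ↦ 0  <
φ = 1, χ = 1/2 ↦ 1/2  <
φ = 1, χ = 1 ↦ 1  ≥
So 3 of the 9 assignments meet the threshold.

3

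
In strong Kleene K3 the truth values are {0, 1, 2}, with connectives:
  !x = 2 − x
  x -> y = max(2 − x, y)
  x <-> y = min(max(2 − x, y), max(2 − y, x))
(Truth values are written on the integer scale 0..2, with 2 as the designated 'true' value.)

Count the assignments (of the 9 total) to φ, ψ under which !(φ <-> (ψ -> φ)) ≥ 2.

φ = 0, ψ = 0 ↦ 2  ≥
φ = 0, ψ = 1 ↦ 1  <
φ = 0, ψ = 2 ↦ 0  <
φ = 1, ψ = 0 ↦ 1  <
φ = 1, ψ = 1 ↦ 1  <
φ = 1, ψ = 2 ↦ 1  <
φ = 2, ψ = 0 ↦ 0  <
φ = 2, ψ = 1 ↦ 0  <
φ = 2, ψ = 2 ↦ 0  <
So 1 of the 9 assignments meets the threshold.

1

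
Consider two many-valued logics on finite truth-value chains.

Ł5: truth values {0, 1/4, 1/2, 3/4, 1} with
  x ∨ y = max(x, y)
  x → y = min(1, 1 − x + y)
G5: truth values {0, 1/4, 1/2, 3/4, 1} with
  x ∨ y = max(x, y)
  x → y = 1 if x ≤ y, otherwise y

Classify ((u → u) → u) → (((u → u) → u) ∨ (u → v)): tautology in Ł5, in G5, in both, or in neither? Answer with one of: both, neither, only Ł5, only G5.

In Ł5: every assignment gives 1 — tautology.
In G5: every assignment gives 1 — tautology.

both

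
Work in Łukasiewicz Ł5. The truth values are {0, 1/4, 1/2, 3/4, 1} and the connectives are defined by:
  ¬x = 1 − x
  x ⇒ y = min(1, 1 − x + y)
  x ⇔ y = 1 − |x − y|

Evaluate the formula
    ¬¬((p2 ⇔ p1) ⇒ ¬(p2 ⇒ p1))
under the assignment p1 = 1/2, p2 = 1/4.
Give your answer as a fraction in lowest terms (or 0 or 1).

p2 ⇔ p1 = 1/4 ⇔ 1/2 = 3/4
p2 ⇒ p1 = 1/4 ⇒ 1/2 = 1
¬(p2 ⇒ p1) = ¬1 = 0
(p2 ⇔ p1) ⇒ ¬(p2 ⇒ p1) = 3/4 ⇒ 0 = 1/4
¬((p2 ⇔ p1) ⇒ ¬(p2 ⇒ p1)) = ¬1/4 = 3/4
¬¬((p2 ⇔ p1) ⇒ ¬(p2 ⇒ p1)) = ¬3/4 = 1/4

1/4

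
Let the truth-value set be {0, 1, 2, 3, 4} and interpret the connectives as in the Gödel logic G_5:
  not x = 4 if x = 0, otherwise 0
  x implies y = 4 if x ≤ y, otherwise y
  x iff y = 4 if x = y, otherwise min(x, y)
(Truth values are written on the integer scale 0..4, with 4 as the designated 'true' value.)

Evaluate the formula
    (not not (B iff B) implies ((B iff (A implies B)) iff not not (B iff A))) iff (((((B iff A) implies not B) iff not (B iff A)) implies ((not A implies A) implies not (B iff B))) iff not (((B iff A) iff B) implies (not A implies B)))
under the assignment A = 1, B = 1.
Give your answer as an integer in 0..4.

B iff B = 1 iff 1 = 4
not (B iff B) = not 4 = 0
not not (B iff B) = not 0 = 4
A implies B = 1 implies 1 = 4
B iff (A implies B) = 1 iff 4 = 1
B iff A = 1 iff 1 = 4
not (B iff A) = not 4 = 0
not not (B iff A) = not 0 = 4
(B iff (A implies B)) iff not not (B iff A) = 1 iff 4 = 1
not not (B iff B) implies ((B iff (A implies B)) iff not not (B iff A)) = 4 implies 1 = 1
B iff A = 1 iff 1 = 4
not B = not 1 = 0
(B iff A) implies not B = 4 implies 0 = 0
B iff A = 1 iff 1 = 4
not (B iff A) = not 4 = 0
((B iff A) implies not B) iff not (B iff A) = 0 iff 0 = 4
not A = not 1 = 0
not A implies A = 0 implies 1 = 4
B iff B = 1 iff 1 = 4
not (B iff B) = not 4 = 0
(not A implies A) implies not (B iff B) = 4 implies 0 = 0
(((B iff A) implies not B) iff not (B iff A)) implies ((not A implies A) implies not (B iff B)) = 4 implies 0 = 0
B iff A = 1 iff 1 = 4
(B iff A) iff B = 4 iff 1 = 1
not A = not 1 = 0
not A implies B = 0 implies 1 = 4
((B iff A) iff B) implies (not A implies B) = 1 implies 4 = 4
not (((B iff A) iff B) implies (not A implies B)) = not 4 = 0
((((B iff A) implies not B) iff not (B iff A)) implies ((not A implies A) implies not (B iff B))) iff not (((B iff A) iff B) implies (not A implies B)) = 0 iff 0 = 4
(not not (B iff B) implies ((B iff (A implies B)) iff not not (B iff A))) iff (((((B iff A) implies not B) iff not (B iff A)) implies ((not A implies A) implies not (B iff B))) iff not (((B iff A) iff B) implies (not A implies B))) = 1 iff 4 = 1

1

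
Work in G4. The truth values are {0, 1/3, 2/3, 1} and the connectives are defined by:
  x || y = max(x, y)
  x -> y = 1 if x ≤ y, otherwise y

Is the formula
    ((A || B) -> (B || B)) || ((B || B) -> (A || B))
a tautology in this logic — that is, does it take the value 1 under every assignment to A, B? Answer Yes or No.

A = 0, B = 0 ↦ 1
A = 0, B = 1/3 ↦ 1
A = 0, B = 2/3 ↦ 1
A = 0, B = 1 ↦ 1
A = 1/3, B = 0 ↦ 1
A = 1/3, B = 1/3 ↦ 1
A = 1/3, B = 2/3 ↦ 1
A = 1/3, B = 1 ↦ 1
A = 2/3, B = 0 ↦ 1
A = 2/3, B = 1/3 ↦ 1
A = 2/3, B = 2/3 ↦ 1
A = 2/3, B = 1 ↦ 1
A = 1, B = 0 ↦ 1
A = 1, B = 1/3 ↦ 1
A = 1, B = 2/3 ↦ 1
A = 1, B = 1 ↦ 1
Every assignment gives a value ≥ 1.

Yes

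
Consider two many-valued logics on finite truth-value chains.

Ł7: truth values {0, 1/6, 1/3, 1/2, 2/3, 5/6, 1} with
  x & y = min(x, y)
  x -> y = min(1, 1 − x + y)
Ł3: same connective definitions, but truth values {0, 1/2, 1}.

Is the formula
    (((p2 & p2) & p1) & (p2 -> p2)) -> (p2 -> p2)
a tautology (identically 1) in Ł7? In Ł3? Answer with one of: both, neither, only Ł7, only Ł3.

both

In Ł7: every assignment gives 1 — tautology.
In Ł3: every assignment gives 1 — tautology.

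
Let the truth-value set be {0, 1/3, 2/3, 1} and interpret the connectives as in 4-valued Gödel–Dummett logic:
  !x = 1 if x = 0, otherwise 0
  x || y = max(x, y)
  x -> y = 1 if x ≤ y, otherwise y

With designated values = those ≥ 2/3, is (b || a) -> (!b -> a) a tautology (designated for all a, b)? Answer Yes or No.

Yes

a = 0, b = 0 ↦ 1
a = 0, b = 1/3 ↦ 1
a = 0, b = 2/3 ↦ 1
a = 0, b = 1 ↦ 1
a = 1/3, b = 0 ↦ 1
a = 1/3, b = 1/3 ↦ 1
a = 1/3, b = 2/3 ↦ 1
a = 1/3, b = 1 ↦ 1
a = 2/3, b = 0 ↦ 1
a = 2/3, b = 1/3 ↦ 1
a = 2/3, b = 2/3 ↦ 1
a = 2/3, b = 1 ↦ 1
a = 1, b = 0 ↦ 1
a = 1, b = 1/3 ↦ 1
a = 1, b = 2/3 ↦ 1
a = 1, b = 1 ↦ 1
Every assignment gives a value ≥ 2/3.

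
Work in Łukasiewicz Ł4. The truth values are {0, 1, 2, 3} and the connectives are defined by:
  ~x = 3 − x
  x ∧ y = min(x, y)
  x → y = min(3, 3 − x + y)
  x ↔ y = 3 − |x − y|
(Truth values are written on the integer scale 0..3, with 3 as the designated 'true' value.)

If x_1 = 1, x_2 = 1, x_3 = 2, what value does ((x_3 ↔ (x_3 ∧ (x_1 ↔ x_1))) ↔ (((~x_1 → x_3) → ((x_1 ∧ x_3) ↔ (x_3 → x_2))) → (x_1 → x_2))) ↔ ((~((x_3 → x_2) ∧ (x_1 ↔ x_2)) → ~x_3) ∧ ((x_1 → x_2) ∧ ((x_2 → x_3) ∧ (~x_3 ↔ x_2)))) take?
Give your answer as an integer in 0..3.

x_1 ↔ x_1 = 1 ↔ 1 = 3
x_3 ∧ (x_1 ↔ x_1) = 2 ∧ 3 = 2
x_3 ↔ (x_3 ∧ (x_1 ↔ x_1)) = 2 ↔ 2 = 3
~x_1 = ~1 = 2
~x_1 → x_3 = 2 → 2 = 3
x_1 ∧ x_3 = 1 ∧ 2 = 1
x_3 → x_2 = 2 → 1 = 2
(x_1 ∧ x_3) ↔ (x_3 → x_2) = 1 ↔ 2 = 2
(~x_1 → x_3) → ((x_1 ∧ x_3) ↔ (x_3 → x_2)) = 3 → 2 = 2
x_1 → x_2 = 1 → 1 = 3
((~x_1 → x_3) → ((x_1 ∧ x_3) ↔ (x_3 → x_2))) → (x_1 → x_2) = 2 → 3 = 3
(x_3 ↔ (x_3 ∧ (x_1 ↔ x_1))) ↔ (((~x_1 → x_3) → ((x_1 ∧ x_3) ↔ (x_3 → x_2))) → (x_1 → x_2)) = 3 ↔ 3 = 3
x_3 → x_2 = 2 → 1 = 2
x_1 ↔ x_2 = 1 ↔ 1 = 3
(x_3 → x_2) ∧ (x_1 ↔ x_2) = 2 ∧ 3 = 2
~((x_3 → x_2) ∧ (x_1 ↔ x_2)) = ~2 = 1
~x_3 = ~2 = 1
~((x_3 → x_2) ∧ (x_1 ↔ x_2)) → ~x_3 = 1 → 1 = 3
x_1 → x_2 = 1 → 1 = 3
x_2 → x_3 = 1 → 2 = 3
~x_3 = ~2 = 1
~x_3 ↔ x_2 = 1 ↔ 1 = 3
(x_2 → x_3) ∧ (~x_3 ↔ x_2) = 3 ∧ 3 = 3
(x_1 → x_2) ∧ ((x_2 → x_3) ∧ (~x_3 ↔ x_2)) = 3 ∧ 3 = 3
(~((x_3 → x_2) ∧ (x_1 ↔ x_2)) → ~x_3) ∧ ((x_1 → x_2) ∧ ((x_2 → x_3) ∧ (~x_3 ↔ x_2))) = 3 ∧ 3 = 3
((x_3 ↔ (x_3 ∧ (x_1 ↔ x_1))) ↔ (((~x_1 → x_3) → ((x_1 ∧ x_3) ↔ (x_3 → x_2))) → (x_1 → x_2))) ↔ ((~((x_3 → x_2) ∧ (x_1 ↔ x_2)) → ~x_3) ∧ ((x_1 → x_2) ∧ ((x_2 → x_3) ∧ (~x_3 ↔ x_2)))) = 3 ↔ 3 = 3

3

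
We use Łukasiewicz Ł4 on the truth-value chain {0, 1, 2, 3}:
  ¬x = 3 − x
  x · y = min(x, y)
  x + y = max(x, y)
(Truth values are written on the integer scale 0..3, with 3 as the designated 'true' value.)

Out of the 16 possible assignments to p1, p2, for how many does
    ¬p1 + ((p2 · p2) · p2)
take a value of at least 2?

12

p1 = 0, p2 = 0 ↦ 3  ≥
p1 = 0, p2 = 1 ↦ 3  ≥
p1 = 0, p2 = 2 ↦ 3  ≥
p1 = 0, p2 = 3 ↦ 3  ≥
p1 = 1, p2 = 0 ↦ 2  ≥
p1 = 1, p2 = 1 ↦ 2  ≥
p1 = 1, p2 = 2 ↦ 2  ≥
p1 = 1, p2 = 3 ↦ 3  ≥
p1 = 2, p2 = 0 ↦ 1  <
p1 = 2, p2 = 1 ↦ 1  <
p1 = 2, p2 = 2 ↦ 2  ≥
p1 = 2, p2 = 3 ↦ 3  ≥
p1 = 3, p2 = 0 ↦ 0  <
p1 = 3, p2 = 1 ↦ 1  <
p1 = 3, p2 = 2 ↦ 2  ≥
p1 = 3, p2 = 3 ↦ 3  ≥
So 12 of the 16 assignments meet the threshold.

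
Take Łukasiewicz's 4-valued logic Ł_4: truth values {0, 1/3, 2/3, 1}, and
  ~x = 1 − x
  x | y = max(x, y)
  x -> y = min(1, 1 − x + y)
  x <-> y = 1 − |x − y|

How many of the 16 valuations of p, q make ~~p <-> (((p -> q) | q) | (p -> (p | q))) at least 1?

p = 0, q = 0 ↦ 0  <
p = 0, q = 1/3 ↦ 0  <
p = 0, q = 2/3 ↦ 0  <
p = 0, q = 1 ↦ 0  <
p = 1/3, q = 0 ↦ 1/3  <
p = 1/3, q = 1/3 ↦ 1/3  <
p = 1/3, q = 2/3 ↦ 1/3  <
p = 1/3, q = 1 ↦ 1/3  <
p = 2/3, q = 0 ↦ 2/3  <
p = 2/3, q = 1/3 ↦ 2/3  <
p = 2/3, q = 2/3 ↦ 2/3  <
p = 2/3, q = 1 ↦ 2/3  <
p = 1, q = 0 ↦ 1  ≥
p = 1, q = 1/3 ↦ 1  ≥
p = 1, q = 2/3 ↦ 1  ≥
p = 1, q = 1 ↦ 1  ≥
So 4 of the 16 assignments meet the threshold.

4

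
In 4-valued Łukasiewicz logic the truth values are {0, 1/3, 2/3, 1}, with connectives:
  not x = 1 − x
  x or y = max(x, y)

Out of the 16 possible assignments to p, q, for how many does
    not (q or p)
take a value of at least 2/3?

p = 0, q = 0 ↦ 1  ≥
p = 0, q = 1/3 ↦ 2/3  ≥
p = 0, q = 2/3 ↦ 1/3  <
p = 0, q = 1 ↦ 0  <
p = 1/3, q = 0 ↦ 2/3  ≥
p = 1/3, q = 1/3 ↦ 2/3  ≥
p = 1/3, q = 2/3 ↦ 1/3  <
p = 1/3, q = 1 ↦ 0  <
p = 2/3, q = 0 ↦ 1/3  <
p = 2/3, q = 1/3 ↦ 1/3  <
p = 2/3, q = 2/3 ↦ 1/3  <
p = 2/3, q = 1 ↦ 0  <
p = 1, q = 0 ↦ 0  <
p = 1, q = 1/3 ↦ 0  <
p = 1, q = 2/3 ↦ 0  <
p = 1, q = 1 ↦ 0  <
So 4 of the 16 assignments meet the threshold.

4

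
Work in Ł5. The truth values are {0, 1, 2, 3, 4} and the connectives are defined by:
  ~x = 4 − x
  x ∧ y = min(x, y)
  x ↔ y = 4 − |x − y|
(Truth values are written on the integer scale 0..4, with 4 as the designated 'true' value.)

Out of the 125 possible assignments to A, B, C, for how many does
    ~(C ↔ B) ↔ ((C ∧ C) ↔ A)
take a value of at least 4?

24

value 4: 24 assignments (counts)
value 3: 40 assignments
value 2: 34 assignments
value 1: 20 assignments
value 0: 7 assignments
So 24 of the 125 assignments meet the threshold.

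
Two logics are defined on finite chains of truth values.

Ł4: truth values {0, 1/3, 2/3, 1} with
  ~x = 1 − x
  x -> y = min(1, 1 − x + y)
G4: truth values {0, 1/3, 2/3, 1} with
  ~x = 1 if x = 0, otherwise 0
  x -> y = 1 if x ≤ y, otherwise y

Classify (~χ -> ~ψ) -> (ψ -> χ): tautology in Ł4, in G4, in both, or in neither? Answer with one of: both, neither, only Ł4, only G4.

In Ł4: every assignment gives 1 — tautology.
In G4: at ψ = 2/3, χ = 1/3 the value is 1/3 — not a tautology.

only Ł4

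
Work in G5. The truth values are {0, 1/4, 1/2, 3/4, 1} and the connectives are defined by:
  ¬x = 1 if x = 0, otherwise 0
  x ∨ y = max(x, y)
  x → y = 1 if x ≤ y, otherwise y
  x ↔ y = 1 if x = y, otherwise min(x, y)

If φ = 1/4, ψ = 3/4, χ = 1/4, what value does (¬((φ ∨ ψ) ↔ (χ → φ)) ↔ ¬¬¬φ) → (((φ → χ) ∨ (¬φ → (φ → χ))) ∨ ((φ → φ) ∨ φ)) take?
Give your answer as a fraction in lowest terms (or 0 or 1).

φ ∨ ψ = 1/4 ∨ 3/4 = 3/4
χ → φ = 1/4 → 1/4 = 1
(φ ∨ ψ) ↔ (χ → φ) = 3/4 ↔ 1 = 3/4
¬((φ ∨ ψ) ↔ (χ → φ)) = ¬3/4 = 0
¬φ = ¬1/4 = 0
¬¬φ = ¬0 = 1
¬¬¬φ = ¬1 = 0
¬((φ ∨ ψ) ↔ (χ → φ)) ↔ ¬¬¬φ = 0 ↔ 0 = 1
φ → χ = 1/4 → 1/4 = 1
¬φ = ¬1/4 = 0
φ → χ = 1/4 → 1/4 = 1
¬φ → (φ → χ) = 0 → 1 = 1
(φ → χ) ∨ (¬φ → (φ → χ)) = 1 ∨ 1 = 1
φ → φ = 1/4 → 1/4 = 1
(φ → φ) ∨ φ = 1 ∨ 1/4 = 1
((φ → χ) ∨ (¬φ → (φ → χ))) ∨ ((φ → φ) ∨ φ) = 1 ∨ 1 = 1
(¬((φ ∨ ψ) ↔ (χ → φ)) ↔ ¬¬¬φ) → (((φ → χ) ∨ (¬φ → (φ → χ))) ∨ ((φ → φ) ∨ φ)) = 1 → 1 = 1

1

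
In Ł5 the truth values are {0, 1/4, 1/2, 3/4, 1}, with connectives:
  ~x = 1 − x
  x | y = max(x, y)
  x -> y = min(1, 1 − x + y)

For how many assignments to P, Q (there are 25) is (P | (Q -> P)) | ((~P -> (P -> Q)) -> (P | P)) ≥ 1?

value 1: 15 assignments (counts)
value 3/4: 4 assignments
value 1/2: 3 assignments
value 1/4: 2 assignments
value 0: 1 assignment
So 15 of the 25 assignments meet the threshold.

15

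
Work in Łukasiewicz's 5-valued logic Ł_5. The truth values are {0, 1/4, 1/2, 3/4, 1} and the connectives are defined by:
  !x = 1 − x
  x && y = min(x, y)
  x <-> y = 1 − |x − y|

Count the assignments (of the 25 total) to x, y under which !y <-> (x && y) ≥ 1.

value 1: 5 assignments (counts)
value 3/4: 4 assignments
value 1/2: 8 assignments
value 1/4: 2 assignments
value 0: 6 assignments
So 5 of the 25 assignments meet the threshold.

5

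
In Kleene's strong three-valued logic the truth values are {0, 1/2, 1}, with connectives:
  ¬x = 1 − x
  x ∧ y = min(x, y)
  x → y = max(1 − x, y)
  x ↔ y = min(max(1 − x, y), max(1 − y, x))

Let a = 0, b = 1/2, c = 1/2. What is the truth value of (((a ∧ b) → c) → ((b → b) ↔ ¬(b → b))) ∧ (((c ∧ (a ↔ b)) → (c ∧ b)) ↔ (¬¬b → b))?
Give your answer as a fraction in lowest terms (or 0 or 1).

1/2

a ∧ b = 0 ∧ 1/2 = 0
(a ∧ b) → c = 0 → 1/2 = 1
b → b = 1/2 → 1/2 = 1/2
b → b = 1/2 → 1/2 = 1/2
¬(b → b) = ¬1/2 = 1/2
(b → b) ↔ ¬(b → b) = 1/2 ↔ 1/2 = 1/2
((a ∧ b) → c) → ((b → b) ↔ ¬(b → b)) = 1 → 1/2 = 1/2
a ↔ b = 0 ↔ 1/2 = 1/2
c ∧ (a ↔ b) = 1/2 ∧ 1/2 = 1/2
c ∧ b = 1/2 ∧ 1/2 = 1/2
(c ∧ (a ↔ b)) → (c ∧ b) = 1/2 → 1/2 = 1/2
¬b = ¬1/2 = 1/2
¬¬b = ¬1/2 = 1/2
¬¬b → b = 1/2 → 1/2 = 1/2
((c ∧ (a ↔ b)) → (c ∧ b)) ↔ (¬¬b → b) = 1/2 ↔ 1/2 = 1/2
(((a ∧ b) → c) → ((b → b) ↔ ¬(b → b))) ∧ (((c ∧ (a ↔ b)) → (c ∧ b)) ↔ (¬¬b → b)) = 1/2 ∧ 1/2 = 1/2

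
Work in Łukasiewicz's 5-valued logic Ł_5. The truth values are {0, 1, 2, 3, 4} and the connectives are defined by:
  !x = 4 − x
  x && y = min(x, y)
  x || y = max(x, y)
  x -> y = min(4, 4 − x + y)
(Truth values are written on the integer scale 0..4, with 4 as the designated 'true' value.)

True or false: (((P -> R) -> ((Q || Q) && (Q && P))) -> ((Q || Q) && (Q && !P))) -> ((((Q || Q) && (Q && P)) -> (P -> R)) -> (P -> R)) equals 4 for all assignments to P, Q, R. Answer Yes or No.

No

Counterexample: take P = 1, Q = 2, R = 0.
P -> R = 1 -> 0 = 3
Q || Q = 2 || 2 = 2
Q && P = 2 && 1 = 1
(Q || Q) && (Q && P) = 2 && 1 = 1
(P -> R) -> ((Q || Q) && (Q && P)) = 3 -> 1 = 2
Q || Q = 2 || 2 = 2
!P = !1 = 3
Q && !P = 2 && 3 = 2
(Q || Q) && (Q && !P) = 2 && 2 = 2
((P -> R) -> ((Q || Q) && (Q && P))) -> ((Q || Q) && (Q && !P)) = 2 -> 2 = 4
Q || Q = 2 || 2 = 2
Q && P = 2 && 1 = 1
(Q || Q) && (Q && P) = 2 && 1 = 1
P -> R = 1 -> 0 = 3
((Q || Q) && (Q && P)) -> (P -> R) = 1 -> 3 = 4
P -> R = 1 -> 0 = 3
(((Q || Q) && (Q && P)) -> (P -> R)) -> (P -> R) = 4 -> 3 = 3
(((P -> R) -> ((Q || Q) && (Q && P))) -> ((Q || Q) && (Q && !P))) -> ((((Q || Q) && (Q && P)) -> (P -> R)) -> (P -> R)) = 4 -> 3 = 3
This gives 3 ≠ 4.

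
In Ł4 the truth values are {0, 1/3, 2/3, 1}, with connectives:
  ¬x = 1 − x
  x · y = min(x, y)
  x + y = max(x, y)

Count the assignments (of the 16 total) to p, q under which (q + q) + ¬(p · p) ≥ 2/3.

12

p = 0, q = 0 ↦ 1  ≥
p = 0, q = 1/3 ↦ 1  ≥
p = 0, q = 2/3 ↦ 1  ≥
p = 0, q = 1 ↦ 1  ≥
p = 1/3, q = 0 ↦ 2/3  ≥
p = 1/3, q = 1/3 ↦ 2/3  ≥
p = 1/3, q = 2/3 ↦ 2/3  ≥
p = 1/3, q = 1 ↦ 1  ≥
p = 2/3, q = 0 ↦ 1/3  <
p = 2/3, q = 1/3 ↦ 1/3  <
p = 2/3, q = 2/3 ↦ 2/3  ≥
p = 2/3, q = 1 ↦ 1  ≥
p = 1, q = 0 ↦ 0  <
p = 1, q = 1/3 ↦ 1/3  <
p = 1, q = 2/3 ↦ 2/3  ≥
p = 1, q = 1 ↦ 1  ≥
So 12 of the 16 assignments meet the threshold.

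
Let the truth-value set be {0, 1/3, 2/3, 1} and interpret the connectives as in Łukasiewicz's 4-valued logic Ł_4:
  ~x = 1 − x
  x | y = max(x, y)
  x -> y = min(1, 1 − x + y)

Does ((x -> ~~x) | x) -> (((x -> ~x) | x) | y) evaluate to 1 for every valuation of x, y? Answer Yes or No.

No

Counterexample: take x = 2/3, y = 0.
~x = ~2/3 = 1/3
~~x = ~1/3 = 2/3
x -> ~~x = 2/3 -> 2/3 = 1
(x -> ~~x) | x = 1 | 2/3 = 1
~x = ~2/3 = 1/3
x -> ~x = 2/3 -> 1/3 = 2/3
(x -> ~x) | x = 2/3 | 2/3 = 2/3
((x -> ~x) | x) | y = 2/3 | 0 = 2/3
((x -> ~~x) | x) -> (((x -> ~x) | x) | y) = 1 -> 2/3 = 2/3
This gives 2/3 ≠ 1.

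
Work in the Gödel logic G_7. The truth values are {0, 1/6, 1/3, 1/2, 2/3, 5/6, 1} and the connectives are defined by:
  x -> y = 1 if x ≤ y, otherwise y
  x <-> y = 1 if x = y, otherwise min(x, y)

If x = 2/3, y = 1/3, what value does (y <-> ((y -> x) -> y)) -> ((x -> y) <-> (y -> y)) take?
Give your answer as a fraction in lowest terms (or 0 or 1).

y -> x = 1/3 -> 2/3 = 1
(y -> x) -> y = 1 -> 1/3 = 1/3
y <-> ((y -> x) -> y) = 1/3 <-> 1/3 = 1
x -> y = 2/3 -> 1/3 = 1/3
y -> y = 1/3 -> 1/3 = 1
(x -> y) <-> (y -> y) = 1/3 <-> 1 = 1/3
(y <-> ((y -> x) -> y)) -> ((x -> y) <-> (y -> y)) = 1 -> 1/3 = 1/3

1/3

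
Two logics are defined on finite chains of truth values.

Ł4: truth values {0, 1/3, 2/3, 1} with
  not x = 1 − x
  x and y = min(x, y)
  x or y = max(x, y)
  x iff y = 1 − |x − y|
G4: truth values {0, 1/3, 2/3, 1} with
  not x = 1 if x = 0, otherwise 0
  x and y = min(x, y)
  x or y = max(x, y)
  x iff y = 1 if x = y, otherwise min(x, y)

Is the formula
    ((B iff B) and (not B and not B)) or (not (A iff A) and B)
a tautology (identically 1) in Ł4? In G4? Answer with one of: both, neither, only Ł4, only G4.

In Ł4: at A = 0, B = 1/3 the value is 2/3 — not a tautology.
In G4: at A = 0, B = 1/3 the value is 0 — not a tautology.

neither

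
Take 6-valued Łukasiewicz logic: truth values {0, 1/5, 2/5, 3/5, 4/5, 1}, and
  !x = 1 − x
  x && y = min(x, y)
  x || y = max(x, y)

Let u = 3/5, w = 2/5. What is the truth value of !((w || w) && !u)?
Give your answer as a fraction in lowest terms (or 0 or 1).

w || w = 2/5 || 2/5 = 2/5
!u = !3/5 = 2/5
(w || w) && !u = 2/5 && 2/5 = 2/5
!((w || w) && !u) = !2/5 = 3/5

3/5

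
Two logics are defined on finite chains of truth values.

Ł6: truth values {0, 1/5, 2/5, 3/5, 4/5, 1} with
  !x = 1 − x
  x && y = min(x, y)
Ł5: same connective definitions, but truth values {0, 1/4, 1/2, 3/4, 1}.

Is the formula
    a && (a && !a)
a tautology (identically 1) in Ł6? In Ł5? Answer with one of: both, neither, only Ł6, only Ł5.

neither

In Ł6: at a = 0 the value is 0 — not a tautology.
In Ł5: at a = 0 the value is 0 — not a tautology.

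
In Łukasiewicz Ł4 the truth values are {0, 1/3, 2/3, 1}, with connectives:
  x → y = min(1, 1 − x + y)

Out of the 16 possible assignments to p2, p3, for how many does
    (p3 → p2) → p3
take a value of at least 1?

6

p2 = 0, p3 = 0 ↦ 0  <
p2 = 0, p3 = 1/3 ↦ 2/3  <
p2 = 0, p3 = 2/3 ↦ 1  ≥
p2 = 0, p3 = 1 ↦ 1  ≥
p2 = 1/3, p3 = 0 ↦ 0  <
p2 = 1/3, p3 = 1/3 ↦ 1/3  <
p2 = 1/3, p3 = 2/3 ↦ 1  ≥
p2 = 1/3, p3 = 1 ↦ 1  ≥
p2 = 2/3, p3 = 0 ↦ 0  <
p2 = 2/3, p3 = 1/3 ↦ 1/3  <
p2 = 2/3, p3 = 2/3 ↦ 2/3  <
p2 = 2/3, p3 = 1 ↦ 1  ≥
p2 = 1, p3 = 0 ↦ 0  <
p2 = 1, p3 = 1/3 ↦ 1/3  <
p2 = 1, p3 = 2/3 ↦ 2/3  <
p2 = 1, p3 = 1 ↦ 1  ≥
So 6 of the 16 assignments meet the threshold.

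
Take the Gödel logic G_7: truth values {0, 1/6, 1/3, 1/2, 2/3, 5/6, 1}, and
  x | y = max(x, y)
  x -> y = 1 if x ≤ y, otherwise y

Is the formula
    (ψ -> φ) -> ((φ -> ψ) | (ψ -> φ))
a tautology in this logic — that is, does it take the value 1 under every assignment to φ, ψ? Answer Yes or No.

Yes

At φ = 5/6, ψ = 1, for instance:
ψ -> φ = 1 -> 5/6 = 5/6
φ -> ψ = 5/6 -> 1 = 1
(φ -> ψ) | (ψ -> φ) = 1 | 5/6 = 1
(ψ -> φ) -> ((φ -> ψ) | (ψ -> φ)) = 5/6 -> 1 = 1
and checking the remaining 48 assignments likewise gives ≥ 1 in every case.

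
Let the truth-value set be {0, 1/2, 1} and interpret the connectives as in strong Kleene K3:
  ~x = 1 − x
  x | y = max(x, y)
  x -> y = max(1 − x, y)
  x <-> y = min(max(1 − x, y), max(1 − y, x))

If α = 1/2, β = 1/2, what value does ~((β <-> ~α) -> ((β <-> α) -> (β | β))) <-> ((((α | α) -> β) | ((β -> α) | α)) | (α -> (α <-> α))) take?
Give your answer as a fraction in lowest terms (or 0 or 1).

1/2

~α = ~1/2 = 1/2
β <-> ~α = 1/2 <-> 1/2 = 1/2
β <-> α = 1/2 <-> 1/2 = 1/2
β | β = 1/2 | 1/2 = 1/2
(β <-> α) -> (β | β) = 1/2 -> 1/2 = 1/2
(β <-> ~α) -> ((β <-> α) -> (β | β)) = 1/2 -> 1/2 = 1/2
~((β <-> ~α) -> ((β <-> α) -> (β | β))) = ~1/2 = 1/2
α | α = 1/2 | 1/2 = 1/2
(α | α) -> β = 1/2 -> 1/2 = 1/2
β -> α = 1/2 -> 1/2 = 1/2
(β -> α) | α = 1/2 | 1/2 = 1/2
((α | α) -> β) | ((β -> α) | α) = 1/2 | 1/2 = 1/2
α <-> α = 1/2 <-> 1/2 = 1/2
α -> (α <-> α) = 1/2 -> 1/2 = 1/2
(((α | α) -> β) | ((β -> α) | α)) | (α -> (α <-> α)) = 1/2 | 1/2 = 1/2
~((β <-> ~α) -> ((β <-> α) -> (β | β))) <-> ((((α | α) -> β) | ((β -> α) | α)) | (α -> (α <-> α))) = 1/2 <-> 1/2 = 1/2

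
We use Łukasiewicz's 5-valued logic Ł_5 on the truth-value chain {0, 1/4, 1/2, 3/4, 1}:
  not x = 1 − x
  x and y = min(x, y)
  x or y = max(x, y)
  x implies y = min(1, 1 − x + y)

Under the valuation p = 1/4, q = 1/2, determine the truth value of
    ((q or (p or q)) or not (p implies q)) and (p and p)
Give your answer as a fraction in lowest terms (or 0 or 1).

1/4

p or q = 1/4 or 1/2 = 1/2
q or (p or q) = 1/2 or 1/2 = 1/2
p implies q = 1/4 implies 1/2 = 1
not (p implies q) = not 1 = 0
(q or (p or q)) or not (p implies q) = 1/2 or 0 = 1/2
p and p = 1/4 and 1/4 = 1/4
((q or (p or q)) or not (p implies q)) and (p and p) = 1/2 and 1/4 = 1/4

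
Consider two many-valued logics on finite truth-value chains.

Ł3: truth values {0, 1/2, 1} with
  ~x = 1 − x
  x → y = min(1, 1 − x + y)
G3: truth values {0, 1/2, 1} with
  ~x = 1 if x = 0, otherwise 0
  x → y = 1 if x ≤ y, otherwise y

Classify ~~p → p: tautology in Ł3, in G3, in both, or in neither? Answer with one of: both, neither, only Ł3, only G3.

In Ł3: every assignment gives 1 — tautology.
In G3: at p = 1/2 the value is 1/2 — not a tautology.

only Ł3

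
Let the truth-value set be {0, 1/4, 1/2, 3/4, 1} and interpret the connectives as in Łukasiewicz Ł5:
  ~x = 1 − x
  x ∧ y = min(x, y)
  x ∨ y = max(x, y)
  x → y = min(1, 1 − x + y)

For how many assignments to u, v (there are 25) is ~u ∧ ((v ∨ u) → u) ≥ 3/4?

value 1: 1 assignment (counts)
value 3/4: 4 assignments (counts)
value 1/2: 7 assignments
value 1/4: 7 assignments
value 0: 6 assignments
So 5 of the 25 assignments meet the threshold.

5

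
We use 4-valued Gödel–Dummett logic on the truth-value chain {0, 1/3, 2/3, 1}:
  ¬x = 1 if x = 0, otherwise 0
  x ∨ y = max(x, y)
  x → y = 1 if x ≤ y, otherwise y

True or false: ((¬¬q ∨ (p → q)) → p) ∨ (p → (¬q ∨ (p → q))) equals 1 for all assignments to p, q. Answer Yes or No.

No

Counterexample: take p = 2/3, q = 1/3.
¬q = ¬1/3 = 0
¬¬q = ¬0 = 1
p → q = 2/3 → 1/3 = 1/3
¬¬q ∨ (p → q) = 1 ∨ 1/3 = 1
(¬¬q ∨ (p → q)) → p = 1 → 2/3 = 2/3
¬q = ¬1/3 = 0
p → q = 2/3 → 1/3 = 1/3
¬q ∨ (p → q) = 0 ∨ 1/3 = 1/3
p → (¬q ∨ (p → q)) = 2/3 → 1/3 = 1/3
((¬¬q ∨ (p → q)) → p) ∨ (p → (¬q ∨ (p → q))) = 2/3 ∨ 1/3 = 2/3
This gives 2/3 ≠ 1.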